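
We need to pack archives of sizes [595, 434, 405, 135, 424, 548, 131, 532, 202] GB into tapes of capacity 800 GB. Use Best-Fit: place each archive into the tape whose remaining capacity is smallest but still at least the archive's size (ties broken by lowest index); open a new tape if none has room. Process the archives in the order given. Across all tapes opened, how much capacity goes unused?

595 GB → tape 1 (remaining 205 GB)
434 GB → tape 2 (remaining 366 GB)
405 GB → tape 3 (remaining 395 GB)
135 GB → tape 1 (remaining 70 GB)
424 GB → tape 4 (remaining 376 GB)
548 GB → tape 5 (remaining 252 GB)
131 GB → tape 5 (remaining 121 GB)
532 GB → tape 6 (remaining 268 GB)
202 GB → tape 6 (remaining 66 GB)
6 tapes × 800 GB = 4800 GB; used 3406 GB; unused 1394 GB.

1394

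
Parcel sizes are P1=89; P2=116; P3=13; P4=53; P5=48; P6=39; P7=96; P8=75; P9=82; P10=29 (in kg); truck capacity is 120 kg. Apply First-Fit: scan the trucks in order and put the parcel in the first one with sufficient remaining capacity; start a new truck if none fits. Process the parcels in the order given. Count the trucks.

Put P1 (89 kg) in truck 1; 31 kg remain.
Put P2 (116 kg) in truck 2; 4 kg remain.
Put P3 (13 kg) in truck 1; 18 kg remain.
Put P4 (53 kg) in truck 3; 67 kg remain.
Put P5 (48 kg) in truck 3; 19 kg remain.
Put P6 (39 kg) in truck 4; 81 kg remain.
Put P7 (96 kg) in truck 5; 24 kg remain.
Put P8 (75 kg) in truck 4; 6 kg remain.
Put P9 (82 kg) in truck 6; 38 kg remain.
Put P10 (29 kg) in truck 6; 9 kg remain.
Final trucks: [89,13] [116] [53,48] [39,75] [96] [82,29].

6 trucks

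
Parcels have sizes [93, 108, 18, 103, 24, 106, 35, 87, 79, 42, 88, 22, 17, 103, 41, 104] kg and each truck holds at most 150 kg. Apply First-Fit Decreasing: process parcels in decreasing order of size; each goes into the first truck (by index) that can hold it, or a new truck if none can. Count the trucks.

9

Sorted descending: 108, 106, 104, 103, 103, 93, 88, 87, 79, 42, 41, 35, 24, 22, 18, 17.
108 kg → truck 1 (remaining 42 kg)
106 kg → truck 2 (remaining 44 kg)
104 kg → truck 3 (remaining 46 kg)
103 kg → truck 4 (remaining 47 kg)
103 kg → truck 5 (remaining 47 kg)
93 kg → truck 6 (remaining 57 kg)
88 kg → truck 7 (remaining 62 kg)
87 kg → truck 8 (remaining 63 kg)
79 kg → truck 9 (remaining 71 kg)
42 kg → truck 1 (remaining 0 kg)
41 kg → truck 2 (remaining 3 kg)
35 kg → truck 3 (remaining 11 kg)
24 kg → truck 4 (remaining 23 kg)
22 kg → truck 4 (remaining 1 kg)
18 kg → truck 5 (remaining 29 kg)
17 kg → truck 5 (remaining 12 kg)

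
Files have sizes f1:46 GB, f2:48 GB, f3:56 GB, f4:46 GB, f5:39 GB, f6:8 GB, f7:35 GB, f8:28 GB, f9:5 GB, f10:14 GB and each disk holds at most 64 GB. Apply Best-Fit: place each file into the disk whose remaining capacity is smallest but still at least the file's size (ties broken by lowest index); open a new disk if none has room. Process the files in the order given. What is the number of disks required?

f1 (46 GB) → disk 1 (remaining 18 GB)
f2 (48 GB) → disk 2 (remaining 16 GB)
f3 (56 GB) → disk 3 (remaining 8 GB)
f4 (46 GB) → disk 4 (remaining 18 GB)
f5 (39 GB) → disk 5 (remaining 25 GB)
f6 (8 GB) → disk 3 (remaining 0 GB)
f7 (35 GB) → disk 6 (remaining 29 GB)
f8 (28 GB) → disk 6 (remaining 1 GB)
f9 (5 GB) → disk 2 (remaining 11 GB)
f10 (14 GB) → disk 1 (remaining 4 GB)
Final disks: [46,14] [48,5] [56,8] [46] [39] [35,28].

6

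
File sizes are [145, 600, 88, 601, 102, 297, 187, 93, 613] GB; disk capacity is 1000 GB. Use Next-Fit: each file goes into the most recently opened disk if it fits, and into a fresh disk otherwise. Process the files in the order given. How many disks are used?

disk 1: place 145 GB, 855 GB left
disk 1: place 600 GB, 255 GB left
disk 1: place 88 GB, 167 GB left
disk 2: place 601 GB, 399 GB left
disk 2: place 102 GB, 297 GB left
disk 2: place 297 GB, 0 GB left
disk 3: place 187 GB, 813 GB left
disk 3: place 93 GB, 720 GB left
disk 3: place 613 GB, 107 GB left

3 disks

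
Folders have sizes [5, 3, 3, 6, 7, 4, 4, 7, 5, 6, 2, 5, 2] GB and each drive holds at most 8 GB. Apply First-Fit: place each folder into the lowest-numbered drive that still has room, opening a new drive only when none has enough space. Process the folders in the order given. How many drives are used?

9 drives

drive 1: place 5 GB, 3 GB left
drive 1: place 3 GB, 0 GB left
drive 2: place 3 GB, 5 GB left
drive 3: place 6 GB, 2 GB left
drive 4: place 7 GB, 1 GB left
drive 2: place 4 GB, 1 GB left
drive 5: place 4 GB, 4 GB left
drive 6: place 7 GB, 1 GB left
drive 7: place 5 GB, 3 GB left
drive 8: place 6 GB, 2 GB left
drive 3: place 2 GB, 0 GB left
drive 9: place 5 GB, 3 GB left
drive 5: place 2 GB, 2 GB left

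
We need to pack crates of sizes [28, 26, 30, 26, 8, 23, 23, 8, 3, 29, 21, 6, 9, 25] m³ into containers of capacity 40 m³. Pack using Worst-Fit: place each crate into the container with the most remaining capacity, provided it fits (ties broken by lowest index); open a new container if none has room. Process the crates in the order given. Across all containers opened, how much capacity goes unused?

95

container 1: place 28 m³, 12 m³ left
container 2: place 26 m³, 14 m³ left
container 3: place 30 m³, 10 m³ left
container 4: place 26 m³, 14 m³ left
container 2: place 8 m³, 6 m³ left
container 5: place 23 m³, 17 m³ left
container 6: place 23 m³, 17 m³ left
container 5: place 8 m³, 9 m³ left
container 6: place 3 m³, 14 m³ left
container 7: place 29 m³, 11 m³ left
container 8: place 21 m³, 19 m³ left
container 8: place 6 m³, 13 m³ left
container 4: place 9 m³, 5 m³ left
container 9: place 25 m³, 15 m³ left
9 containers × 40 m³ = 360 m³; used 265 m³; unused 95 m³.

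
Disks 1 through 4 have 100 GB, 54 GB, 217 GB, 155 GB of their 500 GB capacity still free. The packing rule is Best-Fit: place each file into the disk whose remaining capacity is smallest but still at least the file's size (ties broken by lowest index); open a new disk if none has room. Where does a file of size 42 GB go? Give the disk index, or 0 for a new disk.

Disks with room: disk 1 (100 GB), disk 2 (54 GB), disk 3 (217 GB), disk 4 (155 GB).
Tightest fit is disk 2 with 54 GB free.

2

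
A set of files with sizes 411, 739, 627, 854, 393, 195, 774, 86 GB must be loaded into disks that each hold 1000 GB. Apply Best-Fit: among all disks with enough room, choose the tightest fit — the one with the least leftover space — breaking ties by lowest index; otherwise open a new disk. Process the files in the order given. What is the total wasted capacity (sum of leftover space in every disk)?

921

disk 1: place 411 GB, 589 GB left
disk 2: place 739 GB, 261 GB left
disk 3: place 627 GB, 373 GB left
disk 4: place 854 GB, 146 GB left
disk 1: place 393 GB, 196 GB left
disk 1: place 195 GB, 1 GB left
disk 5: place 774 GB, 226 GB left
disk 4: place 86 GB, 60 GB left
5 disks × 1000 GB = 5000 GB; used 4079 GB; unused 921 GB.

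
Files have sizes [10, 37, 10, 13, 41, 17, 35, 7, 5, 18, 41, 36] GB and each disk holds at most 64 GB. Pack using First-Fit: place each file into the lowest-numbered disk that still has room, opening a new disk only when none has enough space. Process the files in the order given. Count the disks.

disk 1: place 10 GB, 54 GB left
disk 1: place 37 GB, 17 GB left
disk 1: place 10 GB, 7 GB left
disk 2: place 13 GB, 51 GB left
disk 2: place 41 GB, 10 GB left
disk 3: place 17 GB, 47 GB left
disk 3: place 35 GB, 12 GB left
disk 1: place 7 GB, 0 GB left
disk 2: place 5 GB, 5 GB left
disk 4: place 18 GB, 46 GB left
disk 4: place 41 GB, 5 GB left
disk 5: place 36 GB, 28 GB left
Final disks: [10,37,10,7] [13,41,5] [17,35] [18,41] [36].

5 disks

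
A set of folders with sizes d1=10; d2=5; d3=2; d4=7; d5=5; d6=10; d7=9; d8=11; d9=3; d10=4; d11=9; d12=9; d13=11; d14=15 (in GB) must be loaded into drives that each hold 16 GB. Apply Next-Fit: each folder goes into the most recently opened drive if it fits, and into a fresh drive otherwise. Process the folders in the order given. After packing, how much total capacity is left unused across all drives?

Put d1 (10 GB) in drive 1; 6 GB remain.
Put d2 (5 GB) in drive 1; 1 GB remain.
Put d3 (2 GB) in drive 2; 14 GB remain.
Put d4 (7 GB) in drive 2; 7 GB remain.
Put d5 (5 GB) in drive 2; 2 GB remain.
Put d6 (10 GB) in drive 3; 6 GB remain.
Put d7 (9 GB) in drive 4; 7 GB remain.
Put d8 (11 GB) in drive 5; 5 GB remain.
Put d9 (3 GB) in drive 5; 2 GB remain.
Put d10 (4 GB) in drive 6; 12 GB remain.
Put d11 (9 GB) in drive 6; 3 GB remain.
Put d12 (9 GB) in drive 7; 7 GB remain.
Put d13 (11 GB) in drive 8; 5 GB remain.
Put d14 (15 GB) in drive 9; 1 GB remain.
9 drives × 16 GB = 144 GB; used 110 GB; unused 34 GB.

34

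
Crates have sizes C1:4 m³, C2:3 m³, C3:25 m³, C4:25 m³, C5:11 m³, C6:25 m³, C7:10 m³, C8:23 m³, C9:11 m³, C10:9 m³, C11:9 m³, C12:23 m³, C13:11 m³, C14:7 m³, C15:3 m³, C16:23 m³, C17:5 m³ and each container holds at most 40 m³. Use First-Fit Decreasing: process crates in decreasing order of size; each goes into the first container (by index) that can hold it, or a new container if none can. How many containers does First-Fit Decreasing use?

Sorted descending: 25, 25, 25, 23, 23, 23, 11, 11, 11, 10, 9, 9, 7, 5, 4, 3, 3.
25 m³ → container 1 (remaining 15 m³)
25 m³ → container 2 (remaining 15 m³)
25 m³ → container 3 (remaining 15 m³)
23 m³ → container 4 (remaining 17 m³)
23 m³ → container 5 (remaining 17 m³)
23 m³ → container 6 (remaining 17 m³)
11 m³ → container 1 (remaining 4 m³)
11 m³ → container 2 (remaining 4 m³)
11 m³ → container 3 (remaining 4 m³)
10 m³ → container 4 (remaining 7 m³)
9 m³ → container 5 (remaining 8 m³)
9 m³ → container 6 (remaining 8 m³)
7 m³ → container 4 (remaining 0 m³)
5 m³ → container 5 (remaining 3 m³)
4 m³ → container 1 (remaining 0 m³)
3 m³ → container 2 (remaining 1 m³)
3 m³ → container 3 (remaining 1 m³)
Final containers: [25,11,4] [25,11,3] [25,11,3] [23,10,7] [23,9,5] [23,9].

6 containers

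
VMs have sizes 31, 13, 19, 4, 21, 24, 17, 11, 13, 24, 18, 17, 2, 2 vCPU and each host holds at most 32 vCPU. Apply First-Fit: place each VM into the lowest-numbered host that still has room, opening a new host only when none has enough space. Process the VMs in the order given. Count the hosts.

8

Put 31 vCPU in host 1; 1 vCPU remain.
Put 13 vCPU in host 2; 19 vCPU remain.
Put 19 vCPU in host 2; 0 vCPU remain.
Put 4 vCPU in host 3; 28 vCPU remain.
Put 21 vCPU in host 3; 7 vCPU remain.
Put 24 vCPU in host 4; 8 vCPU remain.
Put 17 vCPU in host 5; 15 vCPU remain.
Put 11 vCPU in host 5; 4 vCPU remain.
Put 13 vCPU in host 6; 19 vCPU remain.
Put 24 vCPU in host 7; 8 vCPU remain.
Put 18 vCPU in host 6; 1 vCPU remain.
Put 17 vCPU in host 8; 15 vCPU remain.
Put 2 vCPU in host 3; 5 vCPU remain.
Put 2 vCPU in host 3; 3 vCPU remain.
Final hosts: [31] [13,19] [4,21,2,2] [24] [17,11] [13,18] [24] [17].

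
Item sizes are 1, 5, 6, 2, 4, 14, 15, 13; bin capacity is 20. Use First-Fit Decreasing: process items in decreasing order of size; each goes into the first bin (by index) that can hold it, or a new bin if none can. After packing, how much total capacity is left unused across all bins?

0

Sorted descending: 15, 14, 13, 6, 5, 4, 2, 1.
Put 15 in bin 1; 5 remain.
Put 14 in bin 2; 6 remain.
Put 13 in bin 3; 7 remain.
Put 6 in bin 2; 0 remain.
Put 5 in bin 1; 0 remain.
Put 4 in bin 3; 3 remain.
Put 2 in bin 3; 1 remain.
Put 1 in bin 3; 0 remain.
3 bins × 20 = 60; used 60; unused 0.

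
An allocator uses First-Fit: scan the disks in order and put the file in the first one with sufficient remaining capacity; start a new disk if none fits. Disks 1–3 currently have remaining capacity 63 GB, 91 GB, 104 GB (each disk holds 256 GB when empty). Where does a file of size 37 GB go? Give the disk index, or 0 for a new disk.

Disks with room: disk 1 (63 GB), disk 2 (91 GB), disk 3 (104 GB).
The first with room is disk 1.

1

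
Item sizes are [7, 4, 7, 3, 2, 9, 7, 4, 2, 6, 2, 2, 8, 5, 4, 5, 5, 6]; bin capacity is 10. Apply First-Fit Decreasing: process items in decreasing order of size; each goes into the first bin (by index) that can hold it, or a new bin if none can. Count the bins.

10

Sorted descending: 9, 8, 7, 7, 7, 6, 6, 5, 5, 5, 4, 4, 4, 3, 2, 2, 2, 2.
Put 9 in bin 1; 1 remain.
Put 8 in bin 2; 2 remain.
Put 7 in bin 3; 3 remain.
Put 7 in bin 4; 3 remain.
Put 7 in bin 5; 3 remain.
Put 6 in bin 6; 4 remain.
Put 6 in bin 7; 4 remain.
Put 5 in bin 8; 5 remain.
Put 5 in bin 8; 0 remain.
Put 5 in bin 9; 5 remain.
Put 4 in bin 6; 0 remain.
Put 4 in bin 7; 0 remain.
Put 4 in bin 9; 1 remain.
Put 3 in bin 3; 0 remain.
Put 2 in bin 2; 0 remain.
Put 2 in bin 4; 1 remain.
Put 2 in bin 5; 1 remain.
Put 2 in bin 10; 8 remain.
Final bins: [9] [8,2] [7,3] [7,2] [7,2] [6,4] [6,4] [5,5] [5,4] [2].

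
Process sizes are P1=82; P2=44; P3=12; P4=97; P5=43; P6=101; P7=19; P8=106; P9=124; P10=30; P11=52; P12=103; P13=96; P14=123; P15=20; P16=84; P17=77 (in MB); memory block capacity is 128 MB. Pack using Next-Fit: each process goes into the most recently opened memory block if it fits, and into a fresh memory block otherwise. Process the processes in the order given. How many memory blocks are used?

P1 (82 MB) → memory block 1 (remaining 46 MB)
P2 (44 MB) → memory block 1 (remaining 2 MB)
P3 (12 MB) → memory block 2 (remaining 116 MB)
P4 (97 MB) → memory block 2 (remaining 19 MB)
P5 (43 MB) → memory block 3 (remaining 85 MB)
P6 (101 MB) → memory block 4 (remaining 27 MB)
P7 (19 MB) → memory block 4 (remaining 8 MB)
P8 (106 MB) → memory block 5 (remaining 22 MB)
P9 (124 MB) → memory block 6 (remaining 4 MB)
P10 (30 MB) → memory block 7 (remaining 98 MB)
P11 (52 MB) → memory block 7 (remaining 46 MB)
P12 (103 MB) → memory block 8 (remaining 25 MB)
P13 (96 MB) → memory block 9 (remaining 32 MB)
P14 (123 MB) → memory block 10 (remaining 5 MB)
P15 (20 MB) → memory block 11 (remaining 108 MB)
P16 (84 MB) → memory block 11 (remaining 24 MB)
P17 (77 MB) → memory block 12 (remaining 51 MB)
Final memory blocks: [82,44] [12,97] [43] [101,19] [106] [124] [30,52] [103] [96] [123] [20,84] [77].

12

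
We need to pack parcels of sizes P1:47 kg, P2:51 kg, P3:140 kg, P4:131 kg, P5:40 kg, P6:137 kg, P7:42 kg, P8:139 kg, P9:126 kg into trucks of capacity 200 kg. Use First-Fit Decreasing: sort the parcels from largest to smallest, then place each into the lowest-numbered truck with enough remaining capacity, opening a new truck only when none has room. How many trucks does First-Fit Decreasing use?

5

Sorted descending: 140, 139, 137, 131, 126, 51, 47, 42, 40.
140 kg → truck 1 (remaining 60 kg)
139 kg → truck 2 (remaining 61 kg)
137 kg → truck 3 (remaining 63 kg)
131 kg → truck 4 (remaining 69 kg)
126 kg → truck 5 (remaining 74 kg)
51 kg → truck 1 (remaining 9 kg)
47 kg → truck 2 (remaining 14 kg)
42 kg → truck 3 (remaining 21 kg)
40 kg → truck 4 (remaining 29 kg)
Final trucks: [140,51] [139,47] [137,42] [131,40] [126].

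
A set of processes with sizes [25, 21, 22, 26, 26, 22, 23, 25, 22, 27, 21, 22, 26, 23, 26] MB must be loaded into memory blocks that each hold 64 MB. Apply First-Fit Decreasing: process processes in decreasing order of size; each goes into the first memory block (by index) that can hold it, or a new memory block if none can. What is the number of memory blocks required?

7

Sorted descending: 27, 26, 26, 26, 26, 25, 25, 23, 23, 22, 22, 22, 22, 21, 21.
Put 27 MB in memory block 1; 37 MB remain.
Put 26 MB in memory block 1; 11 MB remain.
Put 26 MB in memory block 2; 38 MB remain.
Put 26 MB in memory block 2; 12 MB remain.
Put 26 MB in memory block 3; 38 MB remain.
Put 25 MB in memory block 3; 13 MB remain.
Put 25 MB in memory block 4; 39 MB remain.
Put 23 MB in memory block 4; 16 MB remain.
Put 23 MB in memory block 5; 41 MB remain.
Put 22 MB in memory block 5; 19 MB remain.
Put 22 MB in memory block 6; 42 MB remain.
Put 22 MB in memory block 6; 20 MB remain.
Put 22 MB in memory block 7; 42 MB remain.
Put 21 MB in memory block 7; 21 MB remain.
Put 21 MB in memory block 7; 0 MB remain.
Final memory blocks: [27,26] [26,26] [26,25] [25,23] [23,22] [22,22] [22,21,21].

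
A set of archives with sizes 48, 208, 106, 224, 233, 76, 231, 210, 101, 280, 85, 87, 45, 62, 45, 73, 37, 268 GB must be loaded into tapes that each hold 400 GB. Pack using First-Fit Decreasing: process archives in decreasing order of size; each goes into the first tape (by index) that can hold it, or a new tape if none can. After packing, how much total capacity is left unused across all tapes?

Sorted descending: 280, 268, 233, 231, 224, 210, 208, 106, 101, 87, 85, 76, 73, 62, 48, 45, 45, 37.
Put 280 GB in tape 1; 120 GB remain.
Put 268 GB in tape 2; 132 GB remain.
Put 233 GB in tape 3; 167 GB remain.
Put 231 GB in tape 4; 169 GB remain.
Put 224 GB in tape 5; 176 GB remain.
Put 210 GB in tape 6; 190 GB remain.
Put 208 GB in tape 7; 192 GB remain.
Put 106 GB in tape 1; 14 GB remain.
Put 101 GB in tape 2; 31 GB remain.
Put 87 GB in tape 3; 80 GB remain.
Put 85 GB in tape 4; 84 GB remain.
Put 76 GB in tape 3; 4 GB remain.
Put 73 GB in tape 4; 11 GB remain.
Put 62 GB in tape 5; 114 GB remain.
Put 48 GB in tape 5; 66 GB remain.
Put 45 GB in tape 5; 21 GB remain.
Put 45 GB in tape 6; 145 GB remain.
Put 37 GB in tape 6; 108 GB remain.
7 tapes × 400 GB = 2800 GB; used 2419 GB; unused 381 GB.

381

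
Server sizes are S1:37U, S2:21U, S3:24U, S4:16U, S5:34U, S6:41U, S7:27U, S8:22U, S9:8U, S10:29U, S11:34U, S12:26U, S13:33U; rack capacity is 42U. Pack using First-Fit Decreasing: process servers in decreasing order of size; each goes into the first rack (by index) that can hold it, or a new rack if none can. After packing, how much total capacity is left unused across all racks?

Sorted descending: 41, 37, 34, 34, 33, 29, 27, 26, 24, 22, 21, 16, 8.
Put 41U in rack 1; 1U remain.
Put 37U in rack 2; 5U remain.
Put 34U in rack 3; 8U remain.
Put 34U in rack 4; 8U remain.
Put 33U in rack 5; 9U remain.
Put 29U in rack 6; 13U remain.
Put 27U in rack 7; 15U remain.
Put 26U in rack 8; 16U remain.
Put 24U in rack 9; 18U remain.
Put 22U in rack 10; 20U remain.
Put 21U in rack 11; 21U remain.
Put 16U in rack 8; 0U remain.
Put 8U in rack 3; 0U remain.
11 racks × 42U = 462U; used 352U; unused 110U.

110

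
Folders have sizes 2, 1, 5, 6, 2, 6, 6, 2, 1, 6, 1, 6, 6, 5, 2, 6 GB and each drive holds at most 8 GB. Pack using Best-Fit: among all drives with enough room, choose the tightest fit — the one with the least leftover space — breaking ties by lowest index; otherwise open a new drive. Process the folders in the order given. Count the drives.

9 drives

2 GB → drive 1 (remaining 6 GB)
1 GB → drive 1 (remaining 5 GB)
5 GB → drive 1 (remaining 0 GB)
6 GB → drive 2 (remaining 2 GB)
2 GB → drive 2 (remaining 0 GB)
6 GB → drive 3 (remaining 2 GB)
6 GB → drive 4 (remaining 2 GB)
2 GB → drive 3 (remaining 0 GB)
1 GB → drive 4 (remaining 1 GB)
6 GB → drive 5 (remaining 2 GB)
1 GB → drive 4 (remaining 0 GB)
6 GB → drive 6 (remaining 2 GB)
6 GB → drive 7 (remaining 2 GB)
5 GB → drive 8 (remaining 3 GB)
2 GB → drive 5 (remaining 0 GB)
6 GB → drive 9 (remaining 2 GB)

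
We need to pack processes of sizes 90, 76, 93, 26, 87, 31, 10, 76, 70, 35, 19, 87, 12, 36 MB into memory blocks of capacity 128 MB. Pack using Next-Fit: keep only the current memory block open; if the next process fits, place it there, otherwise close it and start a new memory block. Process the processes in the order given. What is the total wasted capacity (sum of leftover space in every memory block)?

276

memory block 1: place 90 MB, 38 MB left
memory block 2: place 76 MB, 52 MB left
memory block 3: place 93 MB, 35 MB left
memory block 3: place 26 MB, 9 MB left
memory block 4: place 87 MB, 41 MB left
memory block 4: place 31 MB, 10 MB left
memory block 4: place 10 MB, 0 MB left
memory block 5: place 76 MB, 52 MB left
memory block 6: place 70 MB, 58 MB left
memory block 6: place 35 MB, 23 MB left
memory block 6: place 19 MB, 4 MB left
memory block 7: place 87 MB, 41 MB left
memory block 7: place 12 MB, 29 MB left
memory block 8: place 36 MB, 92 MB left
8 memory blocks × 128 MB = 1024 MB; used 748 MB; unused 276 MB.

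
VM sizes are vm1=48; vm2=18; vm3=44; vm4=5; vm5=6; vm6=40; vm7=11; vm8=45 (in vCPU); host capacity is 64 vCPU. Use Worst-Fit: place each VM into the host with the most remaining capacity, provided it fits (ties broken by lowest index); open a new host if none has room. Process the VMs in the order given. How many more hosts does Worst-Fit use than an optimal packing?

Worst-Fit: [48,5,6] [18,44] [40,11] [45] → 4 hosts.
Total size 217 vCPU; any packing needs at least ⌈217/64⌉ = 4 hosts.
So 4 is already optimal.

0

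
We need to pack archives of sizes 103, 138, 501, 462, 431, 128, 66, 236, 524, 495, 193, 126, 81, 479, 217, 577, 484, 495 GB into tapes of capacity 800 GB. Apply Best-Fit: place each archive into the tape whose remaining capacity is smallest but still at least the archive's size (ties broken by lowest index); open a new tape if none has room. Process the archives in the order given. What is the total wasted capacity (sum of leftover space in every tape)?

Put 103 GB in tape 1; 697 GB remain.
Put 138 GB in tape 1; 559 GB remain.
Put 501 GB in tape 1; 58 GB remain.
Put 462 GB in tape 2; 338 GB remain.
Put 431 GB in tape 3; 369 GB remain.
Put 128 GB in tape 2; 210 GB remain.
Put 66 GB in tape 2; 144 GB remain.
Put 236 GB in tape 3; 133 GB remain.
Put 524 GB in tape 4; 276 GB remain.
Put 495 GB in tape 5; 305 GB remain.
Put 193 GB in tape 4; 83 GB remain.
Put 126 GB in tape 3; 7 GB remain.
Put 81 GB in tape 4; 2 GB remain.
Put 479 GB in tape 6; 321 GB remain.
Put 217 GB in tape 5; 88 GB remain.
Put 577 GB in tape 7; 223 GB remain.
Put 484 GB in tape 8; 316 GB remain.
Put 495 GB in tape 9; 305 GB remain.
9 tapes × 800 GB = 7200 GB; used 5736 GB; unused 1464 GB.

1464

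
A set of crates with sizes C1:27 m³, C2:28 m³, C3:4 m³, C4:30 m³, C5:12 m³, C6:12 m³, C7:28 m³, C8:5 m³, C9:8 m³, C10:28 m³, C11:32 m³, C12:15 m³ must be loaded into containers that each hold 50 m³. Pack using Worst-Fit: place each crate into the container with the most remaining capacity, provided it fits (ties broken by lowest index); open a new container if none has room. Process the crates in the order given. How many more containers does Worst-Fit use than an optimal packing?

Worst-Fit: [27,4,8] [28,12] [30,12] [28,5] [28,15] [32] → 6 containers.
6 crates exceed 25 m³ (half the capacity), and no two of those can share a container, so at least 6 containers are needed.
So 6 is already optimal.

0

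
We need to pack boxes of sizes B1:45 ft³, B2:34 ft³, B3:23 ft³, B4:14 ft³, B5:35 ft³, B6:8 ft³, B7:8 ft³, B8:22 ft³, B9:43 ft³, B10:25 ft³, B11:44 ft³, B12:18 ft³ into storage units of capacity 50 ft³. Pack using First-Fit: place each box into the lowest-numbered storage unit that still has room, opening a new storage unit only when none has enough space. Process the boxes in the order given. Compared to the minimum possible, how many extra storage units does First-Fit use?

First-Fit: [45] [34,14] [23,8,8] [35] [22,25] [43] [44] [18] → 8 storage units.
Total size 319 ft³; any packing needs at least ⌈319/50⌉ = 7 storage units.
An optimal packing achieves that bound: [45] [44] [43] [35,14] [34,8,8] [25,23] [22,18] → 7 storage units.
Excess: 8 − 7 = 1.

1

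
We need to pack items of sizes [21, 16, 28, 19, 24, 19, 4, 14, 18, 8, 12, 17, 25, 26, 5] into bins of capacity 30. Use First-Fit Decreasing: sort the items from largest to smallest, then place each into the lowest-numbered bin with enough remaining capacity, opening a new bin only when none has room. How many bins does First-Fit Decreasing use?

Sorted descending: 28, 26, 25, 24, 21, 19, 19, 18, 17, 16, 14, 12, 8, 5, 4.
bin 1: place 28, 2 left
bin 2: place 26, 4 left
bin 3: place 25, 5 left
bin 4: place 24, 6 left
bin 5: place 21, 9 left
bin 6: place 19, 11 left
bin 7: place 19, 11 left
bin 8: place 18, 12 left
bin 9: place 17, 13 left
bin 10: place 16, 14 left
bin 10: place 14, 0 left
bin 8: place 12, 0 left
bin 5: place 8, 1 left
bin 3: place 5, 0 left
bin 2: place 4, 0 left

10 bins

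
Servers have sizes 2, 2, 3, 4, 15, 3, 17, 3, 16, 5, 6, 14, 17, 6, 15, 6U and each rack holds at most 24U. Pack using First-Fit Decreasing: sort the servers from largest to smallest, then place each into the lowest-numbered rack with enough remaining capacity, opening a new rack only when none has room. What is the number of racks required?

6 racks

Sorted descending: 17, 17, 16, 15, 15, 14, 6, 6, 6, 5, 4, 3, 3, 3, 2, 2.
Put 17U in rack 1; 7U remain.
Put 17U in rack 2; 7U remain.
Put 16U in rack 3; 8U remain.
Put 15U in rack 4; 9U remain.
Put 15U in rack 5; 9U remain.
Put 14U in rack 6; 10U remain.
Put 6U in rack 1; 1U remain.
Put 6U in rack 2; 1U remain.
Put 6U in rack 3; 2U remain.
Put 5U in rack 4; 4U remain.
Put 4U in rack 4; 0U remain.
Put 3U in rack 5; 6U remain.
Put 3U in rack 5; 3U remain.
Put 3U in rack 5; 0U remain.
Put 2U in rack 3; 0U remain.
Put 2U in rack 6; 8U remain.
Final racks: [17,6] [17,6] [16,6,2] [15,5,4] [15,3,3,3] [14,2].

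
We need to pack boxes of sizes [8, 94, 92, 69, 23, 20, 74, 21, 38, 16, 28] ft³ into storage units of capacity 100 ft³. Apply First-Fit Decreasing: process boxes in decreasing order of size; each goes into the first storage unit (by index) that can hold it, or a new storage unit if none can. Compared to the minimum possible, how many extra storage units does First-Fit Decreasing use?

0

First-Fit Decreasing: [94] [92,8] [74,23] [69,28] [38,21,20,16] → 5 storage units.
Total size 483 ft³; any packing needs at least ⌈483/100⌉ = 5 storage units.
So 5 is already optimal.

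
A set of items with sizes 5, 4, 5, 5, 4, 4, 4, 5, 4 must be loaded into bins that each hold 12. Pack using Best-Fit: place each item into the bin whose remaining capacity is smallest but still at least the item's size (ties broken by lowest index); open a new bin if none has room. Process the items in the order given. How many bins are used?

Put 5 in bin 1; 7 remain.
Put 4 in bin 1; 3 remain.
Put 5 in bin 2; 7 remain.
Put 5 in bin 2; 2 remain.
Put 4 in bin 3; 8 remain.
Put 4 in bin 3; 4 remain.
Put 4 in bin 3; 0 remain.
Put 5 in bin 4; 7 remain.
Put 4 in bin 4; 3 remain.
Final bins: [5,4] [5,5] [4,4,4] [5,4].

4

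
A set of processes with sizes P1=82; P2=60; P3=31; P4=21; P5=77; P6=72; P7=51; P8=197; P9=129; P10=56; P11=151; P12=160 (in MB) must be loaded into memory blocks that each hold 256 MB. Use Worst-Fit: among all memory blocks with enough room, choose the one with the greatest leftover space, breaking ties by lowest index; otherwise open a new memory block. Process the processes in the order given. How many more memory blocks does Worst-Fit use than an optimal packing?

Worst-Fit: [82,60,31,21] [77,72,51] [197] [129,56] [151] [160] → 6 memory blocks.
Total size 1087 MB; any packing needs at least ⌈1087/256⌉ = 5 memory blocks.
An optimal packing achieves that bound: [197,56] [160,82] [151,77,21] [129,72,51] [60,31] → 5 memory blocks.
Excess: 6 − 5 = 1.

1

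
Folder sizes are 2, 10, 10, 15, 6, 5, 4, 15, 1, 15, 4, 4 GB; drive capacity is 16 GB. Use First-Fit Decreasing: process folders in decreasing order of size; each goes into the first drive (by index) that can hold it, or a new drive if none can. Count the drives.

Sorted descending: 15, 15, 15, 10, 10, 6, 5, 4, 4, 4, 2, 1.
15 GB → drive 1 (remaining 1 GB)
15 GB → drive 2 (remaining 1 GB)
15 GB → drive 3 (remaining 1 GB)
10 GB → drive 4 (remaining 6 GB)
10 GB → drive 5 (remaining 6 GB)
6 GB → drive 4 (remaining 0 GB)
5 GB → drive 5 (remaining 1 GB)
4 GB → drive 6 (remaining 12 GB)
4 GB → drive 6 (remaining 8 GB)
4 GB → drive 6 (remaining 4 GB)
2 GB → drive 6 (remaining 2 GB)
1 GB → drive 1 (remaining 0 GB)

6 drives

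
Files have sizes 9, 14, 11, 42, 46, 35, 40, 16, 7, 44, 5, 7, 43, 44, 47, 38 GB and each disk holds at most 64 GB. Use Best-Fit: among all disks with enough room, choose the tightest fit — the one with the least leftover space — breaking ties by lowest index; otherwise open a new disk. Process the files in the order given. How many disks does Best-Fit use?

disk 1: place 9 GB, 55 GB left
disk 1: place 14 GB, 41 GB left
disk 1: place 11 GB, 30 GB left
disk 2: place 42 GB, 22 GB left
disk 3: place 46 GB, 18 GB left
disk 4: place 35 GB, 29 GB left
disk 5: place 40 GB, 24 GB left
disk 3: place 16 GB, 2 GB left
disk 2: place 7 GB, 15 GB left
disk 6: place 44 GB, 20 GB left
disk 2: place 5 GB, 10 GB left
disk 2: place 7 GB, 3 GB left
disk 7: place 43 GB, 21 GB left
disk 8: place 44 GB, 20 GB left
disk 9: place 47 GB, 17 GB left
disk 10: place 38 GB, 26 GB left

10 disks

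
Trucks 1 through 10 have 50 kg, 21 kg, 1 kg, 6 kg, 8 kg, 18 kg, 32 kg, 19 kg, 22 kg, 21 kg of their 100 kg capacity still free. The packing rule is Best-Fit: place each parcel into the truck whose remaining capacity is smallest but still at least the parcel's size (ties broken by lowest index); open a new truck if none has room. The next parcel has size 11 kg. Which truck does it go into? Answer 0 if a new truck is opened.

Trucks with room: truck 1 (50 kg), truck 2 (21 kg), truck 6 (18 kg), truck 7 (32 kg), truck 8 (19 kg), truck 9 (22 kg), truck 10 (21 kg).
Tightest fit is truck 6 with 18 kg free.

6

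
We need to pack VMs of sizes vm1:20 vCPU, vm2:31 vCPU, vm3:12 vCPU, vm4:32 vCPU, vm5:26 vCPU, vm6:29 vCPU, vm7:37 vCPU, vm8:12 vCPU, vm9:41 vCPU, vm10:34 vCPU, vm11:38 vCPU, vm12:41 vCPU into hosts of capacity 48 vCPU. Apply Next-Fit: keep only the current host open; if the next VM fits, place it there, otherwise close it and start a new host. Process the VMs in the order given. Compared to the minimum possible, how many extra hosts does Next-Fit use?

Next-Fit: [20] [31,12] [32] [26] [29] [37] [12] [41] [34] [38] [41] → 11 hosts.
9 VMs exceed 24 vCPU (half the capacity), and no two of those can share a host, so at least 9 hosts are needed.
An optimal packing achieves that bound: [41] [41] [38] [37] [34,12] [32,12] [31] [29] [26,20] → 9 hosts.
Excess: 11 − 9 = 2.

2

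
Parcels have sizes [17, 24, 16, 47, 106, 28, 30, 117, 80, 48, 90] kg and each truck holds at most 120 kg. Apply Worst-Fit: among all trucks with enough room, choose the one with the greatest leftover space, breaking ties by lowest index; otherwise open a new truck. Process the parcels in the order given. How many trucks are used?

Put 17 kg in truck 1; 103 kg remain.
Put 24 kg in truck 1; 79 kg remain.
Put 16 kg in truck 1; 63 kg remain.
Put 47 kg in truck 1; 16 kg remain.
Put 106 kg in truck 2; 14 kg remain.
Put 28 kg in truck 3; 92 kg remain.
Put 30 kg in truck 3; 62 kg remain.
Put 117 kg in truck 4; 3 kg remain.
Put 80 kg in truck 5; 40 kg remain.
Put 48 kg in truck 3; 14 kg remain.
Put 90 kg in truck 6; 30 kg remain.
Final trucks: [17,24,16,47] [106] [28,30,48] [117] [80] [90].

6 trucks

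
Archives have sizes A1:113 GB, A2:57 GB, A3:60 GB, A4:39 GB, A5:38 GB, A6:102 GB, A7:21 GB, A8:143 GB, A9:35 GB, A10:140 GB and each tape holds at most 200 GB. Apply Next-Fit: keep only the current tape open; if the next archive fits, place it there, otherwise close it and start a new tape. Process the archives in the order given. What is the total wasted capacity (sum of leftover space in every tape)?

A1 (113 GB) → tape 1 (remaining 87 GB)
A2 (57 GB) → tape 1 (remaining 30 GB)
A3 (60 GB) → tape 2 (remaining 140 GB)
A4 (39 GB) → tape 2 (remaining 101 GB)
A5 (38 GB) → tape 2 (remaining 63 GB)
A6 (102 GB) → tape 3 (remaining 98 GB)
A7 (21 GB) → tape 3 (remaining 77 GB)
A8 (143 GB) → tape 4 (remaining 57 GB)
A9 (35 GB) → tape 4 (remaining 22 GB)
A10 (140 GB) → tape 5 (remaining 60 GB)
5 tapes × 200 GB = 1000 GB; used 748 GB; unused 252 GB.

252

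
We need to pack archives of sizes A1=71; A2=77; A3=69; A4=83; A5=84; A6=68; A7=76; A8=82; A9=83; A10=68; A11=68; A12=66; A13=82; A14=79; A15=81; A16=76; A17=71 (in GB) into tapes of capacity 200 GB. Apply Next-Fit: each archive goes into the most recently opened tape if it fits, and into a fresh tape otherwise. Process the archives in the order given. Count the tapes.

9 tapes

Put A1 (71 GB) in tape 1; 129 GB remain.
Put A2 (77 GB) in tape 1; 52 GB remain.
Put A3 (69 GB) in tape 2; 131 GB remain.
Put A4 (83 GB) in tape 2; 48 GB remain.
Put A5 (84 GB) in tape 3; 116 GB remain.
Put A6 (68 GB) in tape 3; 48 GB remain.
Put A7 (76 GB) in tape 4; 124 GB remain.
Put A8 (82 GB) in tape 4; 42 GB remain.
Put A9 (83 GB) in tape 5; 117 GB remain.
Put A10 (68 GB) in tape 5; 49 GB remain.
Put A11 (68 GB) in tape 6; 132 GB remain.
Put A12 (66 GB) in tape 6; 66 GB remain.
Put A13 (82 GB) in tape 7; 118 GB remain.
Put A14 (79 GB) in tape 7; 39 GB remain.
Put A15 (81 GB) in tape 8; 119 GB remain.
Put A16 (76 GB) in tape 8; 43 GB remain.
Put A17 (71 GB) in tape 9; 129 GB remain.
Final tapes: [71,77] [69,83] [84,68] [76,82] [83,68] [68,66] [82,79] [81,76] [71].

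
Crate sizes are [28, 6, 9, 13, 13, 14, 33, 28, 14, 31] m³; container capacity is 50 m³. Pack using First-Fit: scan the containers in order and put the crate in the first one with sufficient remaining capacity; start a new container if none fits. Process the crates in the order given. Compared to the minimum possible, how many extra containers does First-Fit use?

1

First-Fit: [28,6,9] [13,13,14] [33,14] [28] [31] → 5 containers.
Total size 189 m³; any packing needs at least ⌈189/50⌉ = 4 containers.
An optimal packing achieves that bound: [33,14] [31,14] [28,13,9] [28,13,6] → 4 containers.
Excess: 5 − 4 = 1.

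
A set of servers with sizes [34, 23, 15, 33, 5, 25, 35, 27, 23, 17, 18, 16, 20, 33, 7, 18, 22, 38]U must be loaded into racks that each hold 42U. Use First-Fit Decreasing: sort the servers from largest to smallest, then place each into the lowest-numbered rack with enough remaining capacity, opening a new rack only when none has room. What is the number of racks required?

Sorted descending: 38, 35, 34, 33, 33, 27, 25, 23, 23, 22, 20, 18, 18, 17, 16, 15, 7, 5.
38U → rack 1 (remaining 4U)
35U → rack 2 (remaining 7U)
34U → rack 3 (remaining 8U)
33U → rack 4 (remaining 9U)
33U → rack 5 (remaining 9U)
27U → rack 6 (remaining 15U)
25U → rack 7 (remaining 17U)
23U → rack 8 (remaining 19U)
23U → rack 9 (remaining 19U)
22U → rack 10 (remaining 20U)
20U → rack 10 (remaining 0U)
18U → rack 8 (remaining 1U)
18U → rack 9 (remaining 1U)
17U → rack 7 (remaining 0U)
16U → rack 11 (remaining 26U)
15U → rack 6 (remaining 0U)
7U → rack 2 (remaining 0U)
5U → rack 3 (remaining 3U)

11 racks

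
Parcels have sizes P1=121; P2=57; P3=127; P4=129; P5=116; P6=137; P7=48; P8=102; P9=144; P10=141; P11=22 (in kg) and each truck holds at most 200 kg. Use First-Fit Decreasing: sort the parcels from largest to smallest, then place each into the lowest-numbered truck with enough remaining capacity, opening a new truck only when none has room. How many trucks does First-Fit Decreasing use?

Sorted descending: 144, 141, 137, 129, 127, 121, 116, 102, 57, 48, 22.
truck 1: place 144 kg, 56 kg left
truck 2: place 141 kg, 59 kg left
truck 3: place 137 kg, 63 kg left
truck 4: place 129 kg, 71 kg left
truck 5: place 127 kg, 73 kg left
truck 6: place 121 kg, 79 kg left
truck 7: place 116 kg, 84 kg left
truck 8: place 102 kg, 98 kg left
truck 2: place 57 kg, 2 kg left
truck 1: place 48 kg, 8 kg left
truck 3: place 22 kg, 41 kg left

8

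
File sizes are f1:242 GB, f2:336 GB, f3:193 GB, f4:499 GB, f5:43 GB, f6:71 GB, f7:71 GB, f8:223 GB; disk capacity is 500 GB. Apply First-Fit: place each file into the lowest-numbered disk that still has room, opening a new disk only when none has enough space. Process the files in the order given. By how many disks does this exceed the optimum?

0

First-Fit: [242,193,43] [336,71,71] [499] [223] → 4 disks.
Total size 1678 GB; any packing needs at least ⌈1678/500⌉ = 4 disks.
So 4 is already optimal.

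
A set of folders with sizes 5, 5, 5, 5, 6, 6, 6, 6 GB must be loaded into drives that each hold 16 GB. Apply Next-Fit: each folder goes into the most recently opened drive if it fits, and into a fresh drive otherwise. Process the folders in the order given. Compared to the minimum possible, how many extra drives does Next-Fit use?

1

Next-Fit: [5,5,5] [5,6] [6,6] [6] → 4 drives.
Total size 44 GB; any packing needs at least ⌈44/16⌉ = 3 drives.
An optimal packing achieves that bound: [6,6] [6,5,5] [6,5,5] → 3 drives.
Excess: 4 − 3 = 1.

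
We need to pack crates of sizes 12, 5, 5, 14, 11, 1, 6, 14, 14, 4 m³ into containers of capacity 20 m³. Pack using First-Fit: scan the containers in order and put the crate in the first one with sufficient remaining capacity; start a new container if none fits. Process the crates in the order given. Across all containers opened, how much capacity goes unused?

14

12 m³ → container 1 (remaining 8 m³)
5 m³ → container 1 (remaining 3 m³)
5 m³ → container 2 (remaining 15 m³)
14 m³ → container 2 (remaining 1 m³)
11 m³ → container 3 (remaining 9 m³)
1 m³ → container 1 (remaining 2 m³)
6 m³ → container 3 (remaining 3 m³)
14 m³ → container 4 (remaining 6 m³)
14 m³ → container 5 (remaining 6 m³)
4 m³ → container 4 (remaining 2 m³)
5 containers × 20 m³ = 100 m³; used 86 m³; unused 14 m³.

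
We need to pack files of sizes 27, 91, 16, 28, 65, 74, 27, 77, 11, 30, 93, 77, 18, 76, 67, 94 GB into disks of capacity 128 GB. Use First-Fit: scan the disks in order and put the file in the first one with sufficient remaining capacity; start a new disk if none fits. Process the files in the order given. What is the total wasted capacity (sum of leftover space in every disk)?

disk 1: place 27 GB, 101 GB left
disk 1: place 91 GB, 10 GB left
disk 2: place 16 GB, 112 GB left
disk 2: place 28 GB, 84 GB left
disk 2: place 65 GB, 19 GB left
disk 3: place 74 GB, 54 GB left
disk 3: place 27 GB, 27 GB left
disk 4: place 77 GB, 51 GB left
disk 2: place 11 GB, 8 GB left
disk 4: place 30 GB, 21 GB left
disk 5: place 93 GB, 35 GB left
disk 6: place 77 GB, 51 GB left
disk 3: place 18 GB, 9 GB left
disk 7: place 76 GB, 52 GB left
disk 8: place 67 GB, 61 GB left
disk 9: place 94 GB, 34 GB left
9 disks × 128 GB = 1152 GB; used 871 GB; unused 281 GB.

281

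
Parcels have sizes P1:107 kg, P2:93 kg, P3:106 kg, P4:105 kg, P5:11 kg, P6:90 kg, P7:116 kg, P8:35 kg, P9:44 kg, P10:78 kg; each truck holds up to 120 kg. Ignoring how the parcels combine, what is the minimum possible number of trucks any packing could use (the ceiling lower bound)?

Total size = 107 + 93 + 106 + 105 + 11 + 90 + 116 + 35 + 44 + 78 = 785 kg.
⌈785 / 120⌉ = 7.

7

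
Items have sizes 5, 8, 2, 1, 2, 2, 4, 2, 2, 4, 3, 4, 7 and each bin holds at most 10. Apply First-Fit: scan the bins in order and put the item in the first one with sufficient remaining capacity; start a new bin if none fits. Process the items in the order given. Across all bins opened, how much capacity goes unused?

14

Put 5 in bin 1; 5 remain.
Put 8 in bin 2; 2 remain.
Put 2 in bin 1; 3 remain.
Put 1 in bin 1; 2 remain.
Put 2 in bin 1; 0 remain.
Put 2 in bin 2; 0 remain.
Put 4 in bin 3; 6 remain.
Put 2 in bin 3; 4 remain.
Put 2 in bin 3; 2 remain.
Put 4 in bin 4; 6 remain.
Put 3 in bin 4; 3 remain.
Put 4 in bin 5; 6 remain.
Put 7 in bin 6; 3 remain.
6 bins × 10 = 60; used 46; unused 14.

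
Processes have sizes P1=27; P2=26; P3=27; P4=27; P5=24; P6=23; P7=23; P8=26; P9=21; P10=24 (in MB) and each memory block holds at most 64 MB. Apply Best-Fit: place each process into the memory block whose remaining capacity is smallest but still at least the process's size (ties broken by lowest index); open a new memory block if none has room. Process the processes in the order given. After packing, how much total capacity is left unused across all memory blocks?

P1 (27 MB) → memory block 1 (remaining 37 MB)
P2 (26 MB) → memory block 1 (remaining 11 MB)
P3 (27 MB) → memory block 2 (remaining 37 MB)
P4 (27 MB) → memory block 2 (remaining 10 MB)
P5 (24 MB) → memory block 3 (remaining 40 MB)
P6 (23 MB) → memory block 3 (remaining 17 MB)
P7 (23 MB) → memory block 4 (remaining 41 MB)
P8 (26 MB) → memory block 4 (remaining 15 MB)
P9 (21 MB) → memory block 5 (remaining 43 MB)
P10 (24 MB) → memory block 5 (remaining 19 MB)
5 memory blocks × 64 MB = 320 MB; used 248 MB; unused 72 MB.

72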